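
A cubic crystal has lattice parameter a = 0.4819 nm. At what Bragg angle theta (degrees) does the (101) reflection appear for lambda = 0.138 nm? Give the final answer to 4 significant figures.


d = a / sqrt(h^2+k^2+l^2)
d = 0.4819 / sqrt(2) = 0.340755 nm
lambda = 2*d*sin(theta)  =>  sin(theta) = lambda / (2*d)
sin(theta) = 0.138 / (2 * 0.340755) = 0.202492
theta = 11.68 deg


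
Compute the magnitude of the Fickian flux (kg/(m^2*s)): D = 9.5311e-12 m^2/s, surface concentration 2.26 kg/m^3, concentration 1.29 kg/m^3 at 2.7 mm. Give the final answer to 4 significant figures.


J = -D * (dC/dx) = D * (C1 - C2) / dx
J = 9.5311e-12 * (2.26 - 1.29) / 2.7e-03
J = 3.424e-09 kg/(m^2*s)


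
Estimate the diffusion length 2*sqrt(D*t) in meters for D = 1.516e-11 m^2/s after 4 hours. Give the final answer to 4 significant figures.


t = 4 hr = 14400 s
Diffusion length = 2*sqrt(D*t)
= 2*sqrt(1.516e-11 * 14400)
= 9.345e-04 m


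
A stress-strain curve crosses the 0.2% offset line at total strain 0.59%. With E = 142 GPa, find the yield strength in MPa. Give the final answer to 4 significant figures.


Offset strain = 0.002
Elastic strain at yield = total_strain - offset = 5.9e-03 - 0.002 = 3.9e-03
sigma_y = E * elastic_strain = 142000 * 3.9e-03
sigma_y = 553.8 MPa


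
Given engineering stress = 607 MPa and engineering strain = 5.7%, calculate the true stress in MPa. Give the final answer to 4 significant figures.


sigma_true = sigma_eng * (1 + epsilon_eng)
sigma_true = 607 * (1 + 0.057)
sigma_true = 641.6 MPa


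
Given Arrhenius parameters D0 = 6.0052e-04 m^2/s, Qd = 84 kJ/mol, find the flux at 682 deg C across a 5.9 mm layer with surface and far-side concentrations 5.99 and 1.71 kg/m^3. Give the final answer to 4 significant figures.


Step 1: D = D0 * exp(-Qd/(R*T))
T = 682 + 273.15 = 955.15 K
D = 6.0052e-04 * exp(-84e3 / (8.314 * 955.15)) = 1.52976e-08 m^2/s
Step 2: J = D * (C1 - C2) / dx
J = 1.52976e-08 * (5.99 - 1.71) / 5.9e-03
J = 1.11e-05 kg/(m^2*s)


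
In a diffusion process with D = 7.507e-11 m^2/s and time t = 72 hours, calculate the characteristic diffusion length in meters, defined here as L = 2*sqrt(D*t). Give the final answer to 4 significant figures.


t = 72 hr = 259200 s
Diffusion length = 2*sqrt(D*t)
= 2*sqrt(7.507e-11 * 259200)
= 8.822e-03 m


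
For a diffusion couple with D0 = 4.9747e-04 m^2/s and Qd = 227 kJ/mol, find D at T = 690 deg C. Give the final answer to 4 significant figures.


D = D0 * exp(-Qd / (R*T))
T = 963.15 K
D = 4.9747e-04 * exp(-227e3 / (8.314 * 963.15))
D = 2.429e-16 m^2/s


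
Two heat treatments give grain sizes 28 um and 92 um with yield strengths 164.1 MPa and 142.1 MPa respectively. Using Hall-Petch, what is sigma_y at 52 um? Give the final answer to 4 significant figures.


sigma_y = sigma0 + k / sqrt(d)
1/sqrt(d1) = 1/sqrt(2.8e-05) = 188.982;  1/sqrt(d2) = 104.257
k = (sigma1 - sigma2) / (1/sqrt(d1) - 1/sqrt(d2)) = (164.1 - 142.1) / (188.982 - 104.257) = 0.259664 MPa*m^0.5
sigma0 = sigma1 - k/sqrt(d1) = 164.1 - 0.259664*188.982 = 115.028 MPa
sigma_y(d3) = 115.028 + 0.259664 / sqrt(5.2e-05) = 151 MPa


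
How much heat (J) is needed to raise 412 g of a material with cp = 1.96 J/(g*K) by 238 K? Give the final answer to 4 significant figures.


Q = m * cp * dT
Q = 412 * 1.96 * 238
Q = 192200 J


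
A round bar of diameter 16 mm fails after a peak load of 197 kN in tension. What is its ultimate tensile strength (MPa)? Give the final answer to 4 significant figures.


A0 = pi*(d/2)^2 = pi*(16/2)^2 = 201.062 mm^2
UTS = F_max / A0 = 197*1000 / 201.062
UTS = 979.8 MPa


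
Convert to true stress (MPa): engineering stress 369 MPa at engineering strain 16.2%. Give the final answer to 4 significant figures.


sigma_true = sigma_eng * (1 + epsilon_eng)
sigma_true = 369 * (1 + 0.162)
sigma_true = 428.8 MPa


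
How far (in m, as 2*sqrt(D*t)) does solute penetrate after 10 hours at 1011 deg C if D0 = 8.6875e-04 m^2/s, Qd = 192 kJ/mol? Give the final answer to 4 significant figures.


Step 1: D = D0 * exp(-Qd/(R*T))
T = 1284.15 K
D = 8.6875e-04 * exp(-192e3 / (8.314 * 1284.15)) = 1.34505e-11 m^2/s
Step 2: L = 2*sqrt(D*t)
t = 10 h = 36000 s
L = 2*sqrt(1.34505e-11 * 36000) = 1.392e-03 m


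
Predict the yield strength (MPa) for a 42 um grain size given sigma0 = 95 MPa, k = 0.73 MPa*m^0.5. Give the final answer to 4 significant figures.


sigma_y = sigma0 + k / sqrt(d)
d = 42 um = 4.2e-05 m
sigma_y = 95 + 0.73 / sqrt(4.2e-05)
sigma_y = 207.6 MPa


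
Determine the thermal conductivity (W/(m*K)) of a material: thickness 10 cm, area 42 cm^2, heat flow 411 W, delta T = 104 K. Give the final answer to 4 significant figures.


k = Q*L / (A*dT)
L = 0.1 m, A = 4.2e-03 m^2
k = 411 * 0.1 / (4.2e-03 * 104)
k = 94.09 W/(m*K)


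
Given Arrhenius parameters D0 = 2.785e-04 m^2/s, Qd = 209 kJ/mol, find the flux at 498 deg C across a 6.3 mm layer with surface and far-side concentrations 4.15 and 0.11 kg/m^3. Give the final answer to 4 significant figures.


Step 1: D = D0 * exp(-Qd/(R*T))
T = 498 + 273.15 = 771.15 K
D = 2.785e-04 * exp(-209e3 / (8.314 * 771.15)) = 1.93858e-18 m^2/s
Step 2: J = D * (C1 - C2) / dx
J = 1.93858e-18 * (4.15 - 0.11) / 6.3e-03
J = 1.243e-15 kg/(m^2*s)


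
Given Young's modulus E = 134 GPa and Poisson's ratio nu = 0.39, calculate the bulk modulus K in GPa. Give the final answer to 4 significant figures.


K = E / (3*(1-2*nu))
K = 134 / (3*(1-2*0.39))
K = 203 GPa


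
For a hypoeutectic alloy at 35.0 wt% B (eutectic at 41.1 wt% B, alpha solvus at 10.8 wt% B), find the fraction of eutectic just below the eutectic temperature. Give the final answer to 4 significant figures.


f_primary = (C_e - C0) / (C_e - C_alpha_max)
f_primary = (41.1 - 35.0) / (41.1 - 10.8)
f_primary = 0.20132
f_eutectic = 1 - 0.20132 = 0.7987


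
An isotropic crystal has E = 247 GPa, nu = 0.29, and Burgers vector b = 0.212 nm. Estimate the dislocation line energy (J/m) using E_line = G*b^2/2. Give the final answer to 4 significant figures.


Step 1: G = E / (2*(1+nu))
G = 247 / (2*(1+0.29)) = 95.7364 GPa = 9.57364e+10 Pa
Step 2: E_line = G*b^2/2
b = 0.212 nm = 2.12e-10 m
E_line = 0.5 * 9.57364e+10 * (2.12e-10)^2 = 2.151e-09 J/m


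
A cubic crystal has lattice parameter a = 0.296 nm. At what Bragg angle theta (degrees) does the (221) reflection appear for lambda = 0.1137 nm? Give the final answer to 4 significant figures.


d = a / sqrt(h^2+k^2+l^2)
d = 0.296 / sqrt(9) = 0.0986667 nm
lambda = 2*d*sin(theta)  =>  sin(theta) = lambda / (2*d)
sin(theta) = 0.1137 / (2 * 0.0986667) = 0.576182
theta = 35.18 deg


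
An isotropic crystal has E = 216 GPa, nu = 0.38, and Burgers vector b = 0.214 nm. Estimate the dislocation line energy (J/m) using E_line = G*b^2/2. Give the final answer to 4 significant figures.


Step 1: G = E / (2*(1+nu))
G = 216 / (2*(1+0.38)) = 78.2609 GPa = 7.82609e+10 Pa
Step 2: E_line = G*b^2/2
b = 0.214 nm = 2.14e-10 m
E_line = 0.5 * 7.82609e+10 * (2.14e-10)^2 = 1.792e-09 J/m


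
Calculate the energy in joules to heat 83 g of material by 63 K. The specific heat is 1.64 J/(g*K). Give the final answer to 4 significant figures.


Q = m * cp * dT
Q = 83 * 1.64 * 63
Q = 8576 J


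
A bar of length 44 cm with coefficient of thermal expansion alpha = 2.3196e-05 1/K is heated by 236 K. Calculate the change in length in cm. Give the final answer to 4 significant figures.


dL = L0 * alpha * dT
dL = 44 * 2.3196e-05 * 236
dL = 0.2409 cm


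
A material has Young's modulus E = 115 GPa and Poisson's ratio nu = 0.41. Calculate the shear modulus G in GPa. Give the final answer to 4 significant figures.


G = E / (2*(1+nu))
G = 115 / (2*(1+0.41))
G = 40.78 GPa


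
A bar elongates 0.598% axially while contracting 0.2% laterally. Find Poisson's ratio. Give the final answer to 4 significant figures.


nu = -epsilon_lat / epsilon_axial
Lateral strain is contraction (negative), so using magnitudes:
nu = 0.2 / 0.598
nu = 0.3344


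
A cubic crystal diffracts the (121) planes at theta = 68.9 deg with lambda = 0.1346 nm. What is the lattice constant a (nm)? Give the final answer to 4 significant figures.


d = lambda / (2*sin(theta))
d = 0.1346 / (2*sin(68.9 deg))
d = 0.0721365 nm
a = d * sqrt(h^2+k^2+l^2) = 0.0721365 * sqrt(6)
a = 0.1767 nm


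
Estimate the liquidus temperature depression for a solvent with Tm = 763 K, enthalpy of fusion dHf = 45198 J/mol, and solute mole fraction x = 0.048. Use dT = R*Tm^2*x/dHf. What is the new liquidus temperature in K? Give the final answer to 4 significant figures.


dT = R*Tm^2*x / dHf
dT = 8.314 * 763^2 * 0.048 / 45198
dT = 5.14021 K
T_new = 763 - 5.14021 = 757.9 K


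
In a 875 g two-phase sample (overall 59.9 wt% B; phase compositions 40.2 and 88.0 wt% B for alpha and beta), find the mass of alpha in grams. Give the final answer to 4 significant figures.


f_alpha = (C_beta - C0) / (C_beta - C_alpha)
f_alpha = (88.0 - 59.9) / (88.0 - 40.2) = 0.587866
m_alpha = f_alpha * m_total = 0.587866 * 875 = 514.4 g


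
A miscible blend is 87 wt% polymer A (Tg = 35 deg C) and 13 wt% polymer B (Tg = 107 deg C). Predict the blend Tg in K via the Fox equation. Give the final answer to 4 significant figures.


1/Tg = w1/Tg1 + w2/Tg2 (in Kelvin)
Tg1 = 308.15 K, Tg2 = 380.15 K
1/Tg = 0.87/308.15 + 0.13/380.15
Tg = 315.9 K


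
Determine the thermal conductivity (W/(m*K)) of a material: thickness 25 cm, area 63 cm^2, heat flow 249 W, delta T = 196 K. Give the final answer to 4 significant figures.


k = Q*L / (A*dT)
L = 0.25 m, A = 6.3e-03 m^2
k = 249 * 0.25 / (6.3e-03 * 196)
k = 50.41 W/(m*K)


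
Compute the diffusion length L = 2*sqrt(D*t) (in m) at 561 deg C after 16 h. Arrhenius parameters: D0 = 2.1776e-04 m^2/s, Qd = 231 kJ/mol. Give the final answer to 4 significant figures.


Step 1: D = D0 * exp(-Qd/(R*T))
T = 834.15 K
D = 2.1776e-04 * exp(-231e3 / (8.314 * 834.15)) = 7.45057e-19 m^2/s
Step 2: L = 2*sqrt(D*t)
t = 16 h = 57600 s
L = 2*sqrt(7.45057e-19 * 57600) = 4.143e-07 m


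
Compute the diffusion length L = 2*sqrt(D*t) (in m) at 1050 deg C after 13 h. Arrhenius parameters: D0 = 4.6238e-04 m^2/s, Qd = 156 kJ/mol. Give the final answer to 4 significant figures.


Step 1: D = D0 * exp(-Qd/(R*T))
T = 1323.15 K
D = 4.6238e-04 * exp(-156e3 / (8.314 * 1323.15)) = 3.2084e-10 m^2/s
Step 2: L = 2*sqrt(D*t)
t = 13 h = 46800 s
L = 2*sqrt(3.2084e-10 * 46800) = 7.75e-03 m


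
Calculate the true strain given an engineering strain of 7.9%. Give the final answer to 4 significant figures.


epsilon_true = ln(1 + epsilon_eng)
epsilon_true = ln(1 + 0.079)
epsilon_true = 0.07603


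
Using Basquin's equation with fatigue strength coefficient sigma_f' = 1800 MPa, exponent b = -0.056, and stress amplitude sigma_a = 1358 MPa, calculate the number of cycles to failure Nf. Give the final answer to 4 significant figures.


sigma_a = sigma_f' * (2*Nf)^b
2*Nf = (sigma_a / sigma_f')^(1/b)
2*Nf = (1358 / 1800)^(1/-0.056)
2*Nf = 153.189
Nf = 76.59 cycles


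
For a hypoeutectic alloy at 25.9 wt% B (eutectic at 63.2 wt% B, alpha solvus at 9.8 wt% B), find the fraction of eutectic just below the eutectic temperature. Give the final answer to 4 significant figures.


f_primary = (C_e - C0) / (C_e - C_alpha_max)
f_primary = (63.2 - 25.9) / (63.2 - 9.8)
f_primary = 0.698502
f_eutectic = 1 - 0.698502 = 0.3015


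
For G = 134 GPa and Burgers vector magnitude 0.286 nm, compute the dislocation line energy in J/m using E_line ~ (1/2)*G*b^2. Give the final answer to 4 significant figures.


E = G*b^2/2
b = 0.286 nm = 2.86e-10 m
G = 134 GPa = 1.34e+11 Pa
E = 0.5 * 1.34e+11 * (2.86e-10)^2
E = 5.48e-09 J/m


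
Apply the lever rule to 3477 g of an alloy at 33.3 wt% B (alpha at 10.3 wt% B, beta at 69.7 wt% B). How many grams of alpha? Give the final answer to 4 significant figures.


f_alpha = (C_beta - C0) / (C_beta - C_alpha)
f_alpha = (69.7 - 33.3) / (69.7 - 10.3) = 0.612795
m_alpha = f_alpha * m_total = 0.612795 * 3477 = 2131 g


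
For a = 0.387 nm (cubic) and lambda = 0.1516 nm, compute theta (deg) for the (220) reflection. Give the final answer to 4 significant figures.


d = a / sqrt(h^2+k^2+l^2)
d = 0.387 / sqrt(8) = 0.136825 nm
lambda = 2*d*sin(theta)  =>  sin(theta) = lambda / (2*d)
sin(theta) = 0.1516 / (2 * 0.136825) = 0.553992
theta = 33.64 deg


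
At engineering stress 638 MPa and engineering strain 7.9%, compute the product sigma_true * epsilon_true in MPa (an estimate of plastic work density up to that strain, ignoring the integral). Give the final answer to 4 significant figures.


sigma_true = sigma_eng * (1 + epsilon_eng)
sigma_true = 638 * (1 + 0.079) = 688.402 MPa
epsilon_true = ln(1 + epsilon_eng)
epsilon_true = ln(1 + 0.079) = 0.0760347
sigma_true * epsilon_true = 688.402 * 0.0760347 = 52.34 MPa


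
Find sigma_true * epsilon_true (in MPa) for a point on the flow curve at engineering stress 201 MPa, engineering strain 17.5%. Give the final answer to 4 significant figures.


sigma_true = sigma_eng * (1 + epsilon_eng)
sigma_true = 201 * (1 + 0.175) = 236.175 MPa
epsilon_true = ln(1 + epsilon_eng)
epsilon_true = ln(1 + 0.175) = 0.161268
sigma_true * epsilon_true = 236.175 * 0.161268 = 38.09 MPa


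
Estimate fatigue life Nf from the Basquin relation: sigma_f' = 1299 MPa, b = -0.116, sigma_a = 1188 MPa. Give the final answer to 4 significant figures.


sigma_a = sigma_f' * (2*Nf)^b
2*Nf = (sigma_a / sigma_f')^(1/b)
2*Nf = (1188 / 1299)^(1/-0.116)
2*Nf = 2.15983
Nf = 1.08 cycles


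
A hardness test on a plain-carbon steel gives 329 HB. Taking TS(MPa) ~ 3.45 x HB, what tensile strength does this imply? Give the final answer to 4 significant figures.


TS (MPa) = 3.45 * HB
TS = 3.45 * 329
TS = 1135 MPa


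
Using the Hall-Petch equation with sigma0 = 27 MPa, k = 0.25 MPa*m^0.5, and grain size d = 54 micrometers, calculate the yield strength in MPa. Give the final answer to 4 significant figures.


sigma_y = sigma0 + k / sqrt(d)
d = 54 um = 5.4e-05 m
sigma_y = 27 + 0.25 / sqrt(5.4e-05)
sigma_y = 61.02 MPa


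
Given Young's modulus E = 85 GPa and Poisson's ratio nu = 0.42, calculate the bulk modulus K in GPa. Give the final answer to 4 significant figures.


K = E / (3*(1-2*nu))
K = 85 / (3*(1-2*0.42))
K = 177.1 GPa


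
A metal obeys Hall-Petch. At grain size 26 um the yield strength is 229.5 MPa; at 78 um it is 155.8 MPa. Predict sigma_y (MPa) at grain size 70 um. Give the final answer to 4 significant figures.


sigma_y = sigma0 + k / sqrt(d)
1/sqrt(d1) = 1/sqrt(2.6e-05) = 196.116;  1/sqrt(d2) = 113.228
k = (sigma1 - sigma2) / (1/sqrt(d1) - 1/sqrt(d2)) = (229.5 - 155.8) / (196.116 - 113.228) = 0.889147 MPa*m^0.5
sigma0 = sigma1 - k/sqrt(d1) = 229.5 - 0.889147*196.116 = 55.1239 MPa
sigma_y(d3) = 55.1239 + 0.889147 / sqrt(7e-05) = 161.4 MPa


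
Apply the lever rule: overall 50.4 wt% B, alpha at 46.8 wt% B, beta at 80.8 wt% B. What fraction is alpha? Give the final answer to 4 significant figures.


f_alpha = (C_beta - C0) / (C_beta - C_alpha)
f_alpha = (80.8 - 50.4) / (80.8 - 46.8)
f_alpha = 0.8941


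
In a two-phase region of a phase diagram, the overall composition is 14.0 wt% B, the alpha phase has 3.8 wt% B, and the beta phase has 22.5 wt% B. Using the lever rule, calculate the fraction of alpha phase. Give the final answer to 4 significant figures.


f_alpha = (C_beta - C0) / (C_beta - C_alpha)
f_alpha = (22.5 - 14.0) / (22.5 - 3.8)
f_alpha = 0.4545


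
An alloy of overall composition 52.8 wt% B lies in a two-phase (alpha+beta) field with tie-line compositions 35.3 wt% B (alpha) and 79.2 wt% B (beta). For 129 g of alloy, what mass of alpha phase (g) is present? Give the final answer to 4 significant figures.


f_alpha = (C_beta - C0) / (C_beta - C_alpha)
f_alpha = (79.2 - 52.8) / (79.2 - 35.3) = 0.601367
m_alpha = f_alpha * m_total = 0.601367 * 129 = 77.58 g


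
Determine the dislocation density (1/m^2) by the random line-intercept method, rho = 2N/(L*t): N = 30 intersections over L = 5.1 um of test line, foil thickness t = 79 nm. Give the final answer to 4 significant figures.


rho = 2N / (L * t)
L = 5.1 um = 5.1e-06 m, t = 79 nm = 7.9e-08 m
rho = 2 * 30 / (5.1e-06 * 7.9e-08)
rho = 1.489e+14 1/m^2


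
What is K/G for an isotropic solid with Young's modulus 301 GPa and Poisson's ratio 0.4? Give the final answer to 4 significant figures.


G = E / (2*(1+nu))
G = 301 / (2*(1+0.4)) = 107.5 GPa
K = E / (3*(1-2*nu))
K = 301 / (3*(1-2*0.4)) = 501.667 GPa
K/G = 501.667 / 107.5 = 4.667


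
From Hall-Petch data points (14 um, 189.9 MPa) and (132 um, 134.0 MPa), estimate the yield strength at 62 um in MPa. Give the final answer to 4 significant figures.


sigma_y = sigma0 + k / sqrt(d)
1/sqrt(d1) = 1/sqrt(1.4e-05) = 267.261;  1/sqrt(d2) = 87.0388
k = (sigma1 - sigma2) / (1/sqrt(d1) - 1/sqrt(d2)) = (189.9 - 134.0) / (267.261 - 87.0388) = 0.310172 MPa*m^0.5
sigma0 = sigma1 - k/sqrt(d1) = 189.9 - 0.310172*267.261 = 107.003 MPa
sigma_y(d3) = 107.003 + 0.310172 / sqrt(6.2e-05) = 146.4 MPa


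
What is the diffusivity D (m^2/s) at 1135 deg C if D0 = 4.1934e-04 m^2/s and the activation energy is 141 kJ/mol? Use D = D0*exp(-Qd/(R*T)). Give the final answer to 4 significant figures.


D = D0 * exp(-Qd / (R*T))
T = 1408.15 K
D = 4.1934e-04 * exp(-141e3 / (8.314 * 1408.15))
D = 2.466e-09 m^2/s


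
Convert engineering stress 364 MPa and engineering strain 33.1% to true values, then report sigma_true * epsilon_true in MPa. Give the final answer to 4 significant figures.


sigma_true = sigma_eng * (1 + epsilon_eng)
sigma_true = 364 * (1 + 0.331) = 484.484 MPa
epsilon_true = ln(1 + epsilon_eng)
epsilon_true = ln(1 + 0.331) = 0.285931
sigma_true * epsilon_true = 484.484 * 0.285931 = 138.5 MPa


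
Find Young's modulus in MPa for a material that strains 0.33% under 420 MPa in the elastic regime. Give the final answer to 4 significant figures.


E = sigma / epsilon
epsilon = 0.33% = 3.3e-03
E = 420 / 3.3e-03
E = 127300 MPa


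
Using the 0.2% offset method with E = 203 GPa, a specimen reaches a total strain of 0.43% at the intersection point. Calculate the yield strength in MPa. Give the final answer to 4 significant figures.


Offset strain = 0.002
Elastic strain at yield = total_strain - offset = 4.3e-03 - 0.002 = 2.3e-03
sigma_y = E * elastic_strain = 203000 * 2.3e-03
sigma_y = 466.9 MPa


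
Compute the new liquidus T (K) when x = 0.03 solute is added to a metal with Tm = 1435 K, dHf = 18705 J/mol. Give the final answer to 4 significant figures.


dT = R*Tm^2*x / dHf
dT = 8.314 * 1435^2 * 0.03 / 18705
dT = 27.4585 K
T_new = 1435 - 27.4585 = 1408 K


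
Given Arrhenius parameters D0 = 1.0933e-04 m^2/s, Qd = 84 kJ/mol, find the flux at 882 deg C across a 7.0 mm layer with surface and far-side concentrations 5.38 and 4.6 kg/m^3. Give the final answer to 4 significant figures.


Step 1: D = D0 * exp(-Qd/(R*T))
T = 882 + 273.15 = 1155.15 K
D = 1.0933e-04 * exp(-84e3 / (8.314 * 1155.15)) = 1.73865e-08 m^2/s
Step 2: J = D * (C1 - C2) / dx
J = 1.73865e-08 * (5.38 - 4.6) / 7e-03
J = 1.937e-06 kg/(m^2*s)


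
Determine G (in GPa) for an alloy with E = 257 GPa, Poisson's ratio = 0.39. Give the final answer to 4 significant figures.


G = E / (2*(1+nu))
G = 257 / (2*(1+0.39))
G = 92.45 GPa


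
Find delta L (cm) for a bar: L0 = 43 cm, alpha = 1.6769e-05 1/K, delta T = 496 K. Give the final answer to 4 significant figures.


dL = L0 * alpha * dT
dL = 43 * 1.6769e-05 * 496
dL = 0.3576 cm


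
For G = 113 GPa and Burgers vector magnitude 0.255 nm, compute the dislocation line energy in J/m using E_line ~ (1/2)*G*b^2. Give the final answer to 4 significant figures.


E = G*b^2/2
b = 0.255 nm = 2.55e-10 m
G = 113 GPa = 1.13e+11 Pa
E = 0.5 * 1.13e+11 * (2.55e-10)^2
E = 3.674e-09 J/m


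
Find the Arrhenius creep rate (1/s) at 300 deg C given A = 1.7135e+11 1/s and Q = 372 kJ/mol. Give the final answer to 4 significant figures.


rate = A * exp(-Q / (R*T))
T = 300 + 273.15 = 573.15 K
rate = 1.7135e+11 * exp(-372e3 / (8.314 * 573.15))
rate = 2.138e-23 1/s


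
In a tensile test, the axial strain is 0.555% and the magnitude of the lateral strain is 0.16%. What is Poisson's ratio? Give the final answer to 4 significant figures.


nu = -epsilon_lat / epsilon_axial
Lateral strain is contraction (negative), so using magnitudes:
nu = 0.16 / 0.555
nu = 0.2883


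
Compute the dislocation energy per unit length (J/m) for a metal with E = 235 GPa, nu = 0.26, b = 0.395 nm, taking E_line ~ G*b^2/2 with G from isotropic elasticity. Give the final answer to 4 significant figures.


Step 1: G = E / (2*(1+nu))
G = 235 / (2*(1+0.26)) = 93.254 GPa = 9.3254e+10 Pa
Step 2: E_line = G*b^2/2
b = 0.395 nm = 3.95e-10 m
E_line = 0.5 * 9.3254e+10 * (3.95e-10)^2 = 7.275e-09 J/m


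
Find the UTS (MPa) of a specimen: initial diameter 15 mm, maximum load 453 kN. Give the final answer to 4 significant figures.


A0 = pi*(d/2)^2 = pi*(15/2)^2 = 176.715 mm^2
UTS = F_max / A0 = 453*1000 / 176.715
UTS = 2563 MPa


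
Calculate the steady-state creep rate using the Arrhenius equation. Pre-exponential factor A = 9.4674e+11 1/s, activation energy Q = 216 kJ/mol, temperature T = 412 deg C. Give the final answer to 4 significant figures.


rate = A * exp(-Q / (R*T))
T = 412 + 273.15 = 685.15 K
rate = 9.4674e+11 * exp(-216e3 / (8.314 * 685.15))
rate = 3.222e-05 1/s


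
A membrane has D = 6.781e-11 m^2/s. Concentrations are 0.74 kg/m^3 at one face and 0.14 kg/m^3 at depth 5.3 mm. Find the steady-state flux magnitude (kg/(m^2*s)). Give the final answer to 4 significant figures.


J = -D * (dC/dx) = D * (C1 - C2) / dx
J = 6.781e-11 * (0.74 - 0.14) / 5.3e-03
J = 7.677e-09 kg/(m^2*s)


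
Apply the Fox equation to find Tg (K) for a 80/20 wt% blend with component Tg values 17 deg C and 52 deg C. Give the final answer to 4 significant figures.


1/Tg = w1/Tg1 + w2/Tg2 (in Kelvin)
Tg1 = 290.15 K, Tg2 = 325.15 K
1/Tg = 0.8/290.15 + 0.2/325.15
Tg = 296.5 K


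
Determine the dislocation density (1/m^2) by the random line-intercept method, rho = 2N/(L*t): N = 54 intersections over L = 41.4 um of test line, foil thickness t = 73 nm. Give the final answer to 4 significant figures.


rho = 2N / (L * t)
L = 41.4 um = 4.14e-05 m, t = 73 nm = 7.3e-08 m
rho = 2 * 54 / (4.14e-05 * 7.3e-08)
rho = 3.574e+13 1/m^2


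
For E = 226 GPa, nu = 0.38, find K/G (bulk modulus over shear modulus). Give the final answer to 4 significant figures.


G = E / (2*(1+nu))
G = 226 / (2*(1+0.38)) = 81.8841 GPa
K = E / (3*(1-2*nu))
K = 226 / (3*(1-2*0.38)) = 313.889 GPa
K/G = 313.889 / 81.8841 = 3.833


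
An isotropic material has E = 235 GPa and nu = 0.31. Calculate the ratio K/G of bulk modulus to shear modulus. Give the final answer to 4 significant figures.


G = E / (2*(1+nu))
G = 235 / (2*(1+0.31)) = 89.6947 GPa
K = E / (3*(1-2*nu))
K = 235 / (3*(1-2*0.31)) = 206.14 GPa
K/G = 206.14 / 89.6947 = 2.298


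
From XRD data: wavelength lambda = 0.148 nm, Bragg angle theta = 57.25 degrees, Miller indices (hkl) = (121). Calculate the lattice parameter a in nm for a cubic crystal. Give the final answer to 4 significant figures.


d = lambda / (2*sin(theta))
d = 0.148 / (2*sin(57.25 deg))
d = 0.0879864 nm
a = d * sqrt(h^2+k^2+l^2) = 0.0879864 * sqrt(6)
a = 0.2155 nm


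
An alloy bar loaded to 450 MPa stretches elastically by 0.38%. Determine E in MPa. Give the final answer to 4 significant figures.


E = sigma / epsilon
epsilon = 0.38% = 3.8e-03
E = 450 / 3.8e-03
E = 118400 MPa


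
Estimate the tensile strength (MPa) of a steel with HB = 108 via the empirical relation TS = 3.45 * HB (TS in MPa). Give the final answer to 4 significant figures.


TS (MPa) = 3.45 * HB
TS = 3.45 * 108
TS = 372.6 MPa


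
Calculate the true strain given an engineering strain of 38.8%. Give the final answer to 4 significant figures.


epsilon_true = ln(1 + epsilon_eng)
epsilon_true = ln(1 + 0.388)
epsilon_true = 0.3279


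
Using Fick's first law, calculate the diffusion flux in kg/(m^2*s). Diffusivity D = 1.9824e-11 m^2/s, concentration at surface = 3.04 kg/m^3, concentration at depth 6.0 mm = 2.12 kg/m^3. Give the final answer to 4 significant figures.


J = -D * (dC/dx) = D * (C1 - C2) / dx
J = 1.9824e-11 * (3.04 - 2.12) / 6e-03
J = 3.04e-09 kg/(m^2*s)


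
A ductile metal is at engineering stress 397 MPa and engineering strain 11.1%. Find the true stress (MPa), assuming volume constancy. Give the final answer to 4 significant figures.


sigma_true = sigma_eng * (1 + epsilon_eng)
sigma_true = 397 * (1 + 0.111)
sigma_true = 441.1 MPa


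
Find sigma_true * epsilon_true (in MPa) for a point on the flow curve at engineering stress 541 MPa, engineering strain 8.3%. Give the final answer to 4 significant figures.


sigma_true = sigma_eng * (1 + epsilon_eng)
sigma_true = 541 * (1 + 0.083) = 585.903 MPa
epsilon_true = ln(1 + epsilon_eng)
epsilon_true = ln(1 + 0.083) = 0.079735
sigma_true * epsilon_true = 585.903 * 0.079735 = 46.72 MPa


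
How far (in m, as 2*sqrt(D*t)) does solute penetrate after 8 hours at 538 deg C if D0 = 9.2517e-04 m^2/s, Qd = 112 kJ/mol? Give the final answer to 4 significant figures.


Step 1: D = D0 * exp(-Qd/(R*T))
T = 811.15 K
D = 9.2517e-04 * exp(-112e3 / (8.314 * 811.15)) = 5.67066e-11 m^2/s
Step 2: L = 2*sqrt(D*t)
t = 8 h = 28800 s
L = 2*sqrt(5.67066e-11 * 28800) = 2.556e-03 m


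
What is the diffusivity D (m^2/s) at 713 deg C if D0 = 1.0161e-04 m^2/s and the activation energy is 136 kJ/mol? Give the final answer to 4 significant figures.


D = D0 * exp(-Qd / (R*T))
T = 986.15 K
D = 1.0161e-04 * exp(-136e3 / (8.314 * 986.15))
D = 6.353e-12 m^2/s


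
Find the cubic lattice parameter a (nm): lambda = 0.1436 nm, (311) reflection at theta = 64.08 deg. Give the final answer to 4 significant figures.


d = lambda / (2*sin(theta))
d = 0.1436 / (2*sin(64.08 deg))
d = 0.0798305 nm
a = d * sqrt(h^2+k^2+l^2) = 0.0798305 * sqrt(11)
a = 0.2648 nm


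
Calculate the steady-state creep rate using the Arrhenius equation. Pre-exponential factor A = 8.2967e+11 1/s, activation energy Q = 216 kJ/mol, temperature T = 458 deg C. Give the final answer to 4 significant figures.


rate = A * exp(-Q / (R*T))
T = 458 + 273.15 = 731.15 K
rate = 8.2967e+11 * exp(-216e3 / (8.314 * 731.15))
rate = 3.069e-04 1/s


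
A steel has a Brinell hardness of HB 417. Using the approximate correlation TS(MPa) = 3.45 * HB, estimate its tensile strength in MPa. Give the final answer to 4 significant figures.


TS (MPa) = 3.45 * HB
TS = 3.45 * 417
TS = 1439 MPa


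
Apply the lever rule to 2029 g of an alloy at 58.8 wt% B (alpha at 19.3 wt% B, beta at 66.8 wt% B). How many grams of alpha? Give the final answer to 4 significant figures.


f_alpha = (C_beta - C0) / (C_beta - C_alpha)
f_alpha = (66.8 - 58.8) / (66.8 - 19.3) = 0.168421
m_alpha = f_alpha * m_total = 0.168421 * 2029 = 341.7 g


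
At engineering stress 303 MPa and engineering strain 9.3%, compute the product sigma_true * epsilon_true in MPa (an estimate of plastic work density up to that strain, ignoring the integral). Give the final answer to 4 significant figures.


sigma_true = sigma_eng * (1 + epsilon_eng)
sigma_true = 303 * (1 + 0.093) = 331.179 MPa
epsilon_true = ln(1 + epsilon_eng)
epsilon_true = ln(1 + 0.093) = 0.0889262
sigma_true * epsilon_true = 331.179 * 0.0889262 = 29.45 MPa


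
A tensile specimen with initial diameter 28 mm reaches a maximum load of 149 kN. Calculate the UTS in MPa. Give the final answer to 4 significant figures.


A0 = pi*(d/2)^2 = pi*(28/2)^2 = 615.752 mm^2
UTS = F_max / A0 = 149*1000 / 615.752
UTS = 242 MPa


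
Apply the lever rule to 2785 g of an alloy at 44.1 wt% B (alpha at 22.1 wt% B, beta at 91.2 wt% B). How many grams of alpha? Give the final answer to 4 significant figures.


f_alpha = (C_beta - C0) / (C_beta - C_alpha)
f_alpha = (91.2 - 44.1) / (91.2 - 22.1) = 0.681621
m_alpha = f_alpha * m_total = 0.681621 * 2785 = 1898 g


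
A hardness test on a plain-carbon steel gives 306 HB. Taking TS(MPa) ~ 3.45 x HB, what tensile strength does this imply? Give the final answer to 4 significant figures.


TS (MPa) = 3.45 * HB
TS = 3.45 * 306
TS = 1056 MPa


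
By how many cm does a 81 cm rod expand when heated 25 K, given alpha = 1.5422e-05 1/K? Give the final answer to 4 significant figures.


dL = L0 * alpha * dT
dL = 81 * 1.5422e-05 * 25
dL = 0.03123 cm


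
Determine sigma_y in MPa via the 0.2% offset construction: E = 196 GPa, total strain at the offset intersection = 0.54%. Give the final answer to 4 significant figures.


Offset strain = 0.002
Elastic strain at yield = total_strain - offset = 5.4e-03 - 0.002 = 3.4e-03
sigma_y = E * elastic_strain = 196000 * 3.4e-03
sigma_y = 666.4 MPa


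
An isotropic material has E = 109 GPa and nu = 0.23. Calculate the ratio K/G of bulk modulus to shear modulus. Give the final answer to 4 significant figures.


G = E / (2*(1+nu))
G = 109 / (2*(1+0.23)) = 44.3089 GPa
K = E / (3*(1-2*nu))
K = 109 / (3*(1-2*0.23)) = 67.284 GPa
K/G = 67.284 / 44.3089 = 1.519


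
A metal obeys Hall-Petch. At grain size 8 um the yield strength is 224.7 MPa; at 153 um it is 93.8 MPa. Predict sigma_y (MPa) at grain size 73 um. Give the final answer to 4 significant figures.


sigma_y = sigma0 + k / sqrt(d)
1/sqrt(d1) = 1/sqrt(8e-06) = 353.553;  1/sqrt(d2) = 80.8452
k = (sigma1 - sigma2) / (1/sqrt(d1) - 1/sqrt(d2)) = (224.7 - 93.8) / (353.553 - 80.8452) = 0.48 MPa*m^0.5
sigma0 = sigma1 - k/sqrt(d1) = 224.7 - 0.48*353.553 = 54.9943 MPa
sigma_y(d3) = 54.9943 + 0.48 / sqrt(7.3e-05) = 111.2 MPa


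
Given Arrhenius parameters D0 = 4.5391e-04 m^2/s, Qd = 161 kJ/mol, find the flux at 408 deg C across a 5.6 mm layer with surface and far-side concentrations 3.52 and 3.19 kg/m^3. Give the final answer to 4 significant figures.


Step 1: D = D0 * exp(-Qd/(R*T))
T = 408 + 273.15 = 681.15 K
D = 4.5391e-04 * exp(-161e3 / (8.314 * 681.15)) = 2.04214e-16 m^2/s
Step 2: J = D * (C1 - C2) / dx
J = 2.04214e-16 * (3.52 - 3.19) / 5.6e-03
J = 1.203e-14 kg/(m^2*s)


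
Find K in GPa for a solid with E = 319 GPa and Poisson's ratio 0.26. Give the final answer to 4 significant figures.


K = E / (3*(1-2*nu))
K = 319 / (3*(1-2*0.26))
K = 221.5 GPa


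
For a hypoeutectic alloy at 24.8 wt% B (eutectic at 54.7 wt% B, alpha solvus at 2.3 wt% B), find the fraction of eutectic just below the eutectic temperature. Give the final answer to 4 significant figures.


f_primary = (C_e - C0) / (C_e - C_alpha_max)
f_primary = (54.7 - 24.8) / (54.7 - 2.3)
f_primary = 0.570611
f_eutectic = 1 - 0.570611 = 0.4294


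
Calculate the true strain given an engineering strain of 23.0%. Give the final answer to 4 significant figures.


epsilon_true = ln(1 + epsilon_eng)
epsilon_true = ln(1 + 0.23)
epsilon_true = 0.207


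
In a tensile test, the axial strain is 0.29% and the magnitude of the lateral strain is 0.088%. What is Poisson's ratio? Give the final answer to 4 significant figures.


nu = -epsilon_lat / epsilon_axial
Lateral strain is contraction (negative), so using magnitudes:
nu = 0.088 / 0.29
nu = 0.3034


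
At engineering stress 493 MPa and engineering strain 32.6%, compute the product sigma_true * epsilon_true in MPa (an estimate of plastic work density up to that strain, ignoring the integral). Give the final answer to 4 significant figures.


sigma_true = sigma_eng * (1 + epsilon_eng)
sigma_true = 493 * (1 + 0.326) = 653.718 MPa
epsilon_true = ln(1 + epsilon_eng)
epsilon_true = ln(1 + 0.326) = 0.282167
sigma_true * epsilon_true = 653.718 * 0.282167 = 184.5 MPa


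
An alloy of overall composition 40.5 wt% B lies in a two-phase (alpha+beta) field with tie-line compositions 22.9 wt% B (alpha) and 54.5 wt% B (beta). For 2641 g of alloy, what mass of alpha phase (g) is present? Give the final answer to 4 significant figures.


f_alpha = (C_beta - C0) / (C_beta - C_alpha)
f_alpha = (54.5 - 40.5) / (54.5 - 22.9) = 0.443038
m_alpha = f_alpha * m_total = 0.443038 * 2641 = 1170 g


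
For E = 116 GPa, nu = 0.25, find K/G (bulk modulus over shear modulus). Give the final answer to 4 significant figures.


G = E / (2*(1+nu))
G = 116 / (2*(1+0.25)) = 46.4 GPa
K = E / (3*(1-2*nu))
K = 116 / (3*(1-2*0.25)) = 77.3333 GPa
K/G = 77.3333 / 46.4 = 1.667


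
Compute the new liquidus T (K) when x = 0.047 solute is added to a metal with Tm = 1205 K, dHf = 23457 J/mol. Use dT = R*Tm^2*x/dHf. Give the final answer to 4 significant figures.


dT = R*Tm^2*x / dHf
dT = 8.314 * 1205^2 * 0.047 / 23457
dT = 24.1885 K
T_new = 1205 - 24.1885 = 1181 K


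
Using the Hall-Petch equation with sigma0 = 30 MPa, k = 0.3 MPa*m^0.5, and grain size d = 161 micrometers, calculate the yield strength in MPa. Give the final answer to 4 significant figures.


sigma_y = sigma0 + k / sqrt(d)
d = 161 um = 1.61e-04 m
sigma_y = 30 + 0.3 / sqrt(1.61e-04)
sigma_y = 53.64 MPa


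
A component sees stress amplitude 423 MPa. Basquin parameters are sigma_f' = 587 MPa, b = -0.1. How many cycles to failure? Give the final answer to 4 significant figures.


sigma_a = sigma_f' * (2*Nf)^b
2*Nf = (sigma_a / sigma_f')^(1/b)
2*Nf = (423 / 587)^(1/-0.1)
2*Nf = 26.4836
Nf = 13.24 cycles


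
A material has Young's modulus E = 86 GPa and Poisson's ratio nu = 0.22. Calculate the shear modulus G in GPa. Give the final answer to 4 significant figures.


G = E / (2*(1+nu))
G = 86 / (2*(1+0.22))
G = 35.25 GPa


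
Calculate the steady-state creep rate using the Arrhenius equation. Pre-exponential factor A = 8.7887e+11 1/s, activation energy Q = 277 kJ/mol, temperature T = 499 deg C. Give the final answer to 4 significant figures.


rate = A * exp(-Q / (R*T))
T = 499 + 273.15 = 772.15 K
rate = 8.7887e+11 * exp(-277e3 / (8.314 * 772.15))
rate = 1.602e-07 1/s


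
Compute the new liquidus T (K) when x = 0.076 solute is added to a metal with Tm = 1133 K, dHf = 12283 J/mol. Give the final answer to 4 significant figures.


dT = R*Tm^2*x / dHf
dT = 8.314 * 1133^2 * 0.076 / 12283
dT = 66.0357 K
T_new = 1133 - 66.0357 = 1067 K


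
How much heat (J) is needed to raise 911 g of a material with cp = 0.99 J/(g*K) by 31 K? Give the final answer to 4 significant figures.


Q = m * cp * dT
Q = 911 * 0.99 * 31
Q = 27960 J


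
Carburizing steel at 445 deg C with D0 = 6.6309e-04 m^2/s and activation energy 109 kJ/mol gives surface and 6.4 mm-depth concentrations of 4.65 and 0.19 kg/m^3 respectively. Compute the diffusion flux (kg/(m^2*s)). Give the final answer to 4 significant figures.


Step 1: D = D0 * exp(-Qd/(R*T))
T = 445 + 273.15 = 718.15 K
D = 6.6309e-04 * exp(-109e3 / (8.314 * 718.15)) = 7.81936e-12 m^2/s
Step 2: J = D * (C1 - C2) / dx
J = 7.81936e-12 * (4.65 - 0.19) / 6.4e-03
J = 5.449e-09 kg/(m^2*s)


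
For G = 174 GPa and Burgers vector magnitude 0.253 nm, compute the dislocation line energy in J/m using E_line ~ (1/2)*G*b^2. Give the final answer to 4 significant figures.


E = G*b^2/2
b = 0.253 nm = 2.53e-10 m
G = 174 GPa = 1.74e+11 Pa
E = 0.5 * 1.74e+11 * (2.53e-10)^2
E = 5.569e-09 J/m


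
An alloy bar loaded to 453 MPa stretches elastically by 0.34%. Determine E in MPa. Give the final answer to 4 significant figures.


E = sigma / epsilon
epsilon = 0.34% = 3.4e-03
E = 453 / 3.4e-03
E = 133200 MPa


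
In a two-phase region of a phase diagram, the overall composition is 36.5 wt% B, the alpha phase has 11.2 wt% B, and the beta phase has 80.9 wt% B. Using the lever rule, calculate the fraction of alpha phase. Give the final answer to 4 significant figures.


f_alpha = (C_beta - C0) / (C_beta - C_alpha)
f_alpha = (80.9 - 36.5) / (80.9 - 11.2)
f_alpha = 0.637


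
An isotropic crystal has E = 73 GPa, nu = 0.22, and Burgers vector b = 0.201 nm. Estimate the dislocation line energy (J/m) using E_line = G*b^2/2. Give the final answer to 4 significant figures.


Step 1: G = E / (2*(1+nu))
G = 73 / (2*(1+0.22)) = 29.918 GPa = 2.9918e+10 Pa
Step 2: E_line = G*b^2/2
b = 0.201 nm = 2.01e-10 m
E_line = 0.5 * 2.9918e+10 * (2.01e-10)^2 = 6.044e-10 J/m


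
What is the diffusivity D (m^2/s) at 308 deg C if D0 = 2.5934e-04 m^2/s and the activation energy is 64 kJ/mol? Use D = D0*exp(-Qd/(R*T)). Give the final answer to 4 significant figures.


D = D0 * exp(-Qd / (R*T))
T = 581.15 K
D = 2.5934e-04 * exp(-64e3 / (8.314 * 581.15))
D = 4.584e-10 m^2/s


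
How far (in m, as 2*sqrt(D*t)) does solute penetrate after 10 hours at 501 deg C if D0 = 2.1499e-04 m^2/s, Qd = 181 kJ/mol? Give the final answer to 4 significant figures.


Step 1: D = D0 * exp(-Qd/(R*T))
T = 774.15 K
D = 2.1499e-04 * exp(-181e3 / (8.314 * 774.15)) = 1.31603e-16 m^2/s
Step 2: L = 2*sqrt(D*t)
t = 10 h = 36000 s
L = 2*sqrt(1.31603e-16 * 36000) = 4.353e-06 m


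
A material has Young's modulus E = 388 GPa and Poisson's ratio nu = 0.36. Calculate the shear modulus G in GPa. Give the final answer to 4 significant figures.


G = E / (2*(1+nu))
G = 388 / (2*(1+0.36))
G = 142.6 GPa


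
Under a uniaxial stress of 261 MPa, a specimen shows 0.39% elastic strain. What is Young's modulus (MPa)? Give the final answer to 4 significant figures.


E = sigma / epsilon
epsilon = 0.39% = 3.9e-03
E = 261 / 3.9e-03
E = 66920 MPa


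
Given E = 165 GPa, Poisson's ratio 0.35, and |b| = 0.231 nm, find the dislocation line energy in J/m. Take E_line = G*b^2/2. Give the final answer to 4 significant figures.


Step 1: G = E / (2*(1+nu))
G = 165 / (2*(1+0.35)) = 61.1111 GPa = 6.11111e+10 Pa
Step 2: E_line = G*b^2/2
b = 0.231 nm = 2.31e-10 m
E_line = 0.5 * 6.11111e+10 * (2.31e-10)^2 = 1.63e-09 J/m


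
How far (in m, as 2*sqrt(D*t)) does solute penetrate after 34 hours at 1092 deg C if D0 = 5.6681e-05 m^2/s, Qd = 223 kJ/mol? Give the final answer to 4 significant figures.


Step 1: D = D0 * exp(-Qd/(R*T))
T = 1365.15 K
D = 5.6681e-05 * exp(-223e3 / (8.314 * 1365.15)) = 1.66148e-13 m^2/s
Step 2: L = 2*sqrt(D*t)
t = 34 h = 122400 s
L = 2*sqrt(1.66148e-13 * 122400) = 2.852e-04 m


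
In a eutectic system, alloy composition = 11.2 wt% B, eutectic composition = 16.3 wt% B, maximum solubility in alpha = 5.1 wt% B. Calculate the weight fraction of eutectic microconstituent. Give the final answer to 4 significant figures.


f_primary = (C_e - C0) / (C_e - C_alpha_max)
f_primary = (16.3 - 11.2) / (16.3 - 5.1)
f_primary = 0.455357
f_eutectic = 1 - 0.455357 = 0.5446


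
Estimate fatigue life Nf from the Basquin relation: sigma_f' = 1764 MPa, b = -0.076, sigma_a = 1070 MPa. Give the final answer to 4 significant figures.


sigma_a = sigma_f' * (2*Nf)^b
2*Nf = (sigma_a / sigma_f')^(1/b)
2*Nf = (1070 / 1764)^(1/-0.076)
2*Nf = 719.074
Nf = 359.5 cycles


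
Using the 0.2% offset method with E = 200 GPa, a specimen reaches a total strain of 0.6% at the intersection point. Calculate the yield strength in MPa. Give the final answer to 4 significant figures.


Offset strain = 0.002
Elastic strain at yield = total_strain - offset = 6e-03 - 0.002 = 4e-03
sigma_y = E * elastic_strain = 200000 * 4e-03
sigma_y = 800 MPa


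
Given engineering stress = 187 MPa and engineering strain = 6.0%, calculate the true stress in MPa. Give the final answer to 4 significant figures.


sigma_true = sigma_eng * (1 + epsilon_eng)
sigma_true = 187 * (1 + 0.06)
sigma_true = 198.2 MPa


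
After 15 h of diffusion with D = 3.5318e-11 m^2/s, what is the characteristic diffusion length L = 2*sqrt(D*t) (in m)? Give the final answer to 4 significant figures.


t = 15 hr = 54000 s
Diffusion length = 2*sqrt(D*t)
= 2*sqrt(3.5318e-11 * 54000)
= 2.762e-03 m


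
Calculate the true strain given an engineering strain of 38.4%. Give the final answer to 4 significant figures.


epsilon_true = ln(1 + epsilon_eng)
epsilon_true = ln(1 + 0.384)
epsilon_true = 0.325


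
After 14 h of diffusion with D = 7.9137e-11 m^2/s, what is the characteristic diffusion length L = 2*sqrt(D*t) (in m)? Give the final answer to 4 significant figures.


t = 14 hr = 50400 s
Diffusion length = 2*sqrt(D*t)
= 2*sqrt(7.9137e-11 * 50400)
= 3.994e-03 m
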